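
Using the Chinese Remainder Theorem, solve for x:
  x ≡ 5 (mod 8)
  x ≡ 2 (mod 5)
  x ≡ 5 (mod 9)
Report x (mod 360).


Moduli 8, 5, 9 are pairwise coprime; by CRT there is a unique solution modulo M = 8 · 5 · 9 = 360.
Solve pairwise, accumulating the modulus:
  Start with x ≡ 5 (mod 8).
  Combine with x ≡ 2 (mod 5): since gcd(8, 5) = 1, we get a unique residue mod 40.
    Write x = 5 + 8·t and substitute into x ≡ 2 (mod 5): 8·t ≡ 2 − 5 = -3 (mod 5).
    Reduce coefficients mod 5: 3·t ≡ 2 (mod 5).
    The inverse of 3 mod 5 is 2 (since 3·2 = 6 = 1·5 + 1), so t ≡ 2·2 = 4 ≡ 4 (mod 5).
    Then x = 5 + 8·4 = 37, valid modulo lcm(8, 5) = 40: x ≡ 37 (mod 40).
  Combine with x ≡ 5 (mod 9): since gcd(40, 9) = 1, we get a unique residue mod 360.
    Write x = 37 + 40·t and substitute into x ≡ 5 (mod 9): 40·t ≡ 5 − 37 = -32 (mod 9).
    Reduce coefficients mod 9: 4·t ≡ 4 (mod 9).
    The inverse of 4 mod 9 is 7 (since 4·7 = 28 = 3·9 + 1), so t ≡ 7·4 = 28 ≡ 1 (mod 9).
    Then x = 37 + 40·1 = 77, valid modulo lcm(40, 9) = 360: x ≡ 77 (mod 360).
Verify: 77 mod 8 = 5 ✓, 77 mod 5 = 2 ✓, 77 mod 9 = 5 ✓.

x ≡ 77 (mod 360).


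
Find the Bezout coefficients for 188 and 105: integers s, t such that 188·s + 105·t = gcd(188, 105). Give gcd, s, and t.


Euclidean algorithm on (188, 105) — divide until remainder is 0:
  188 = 1 · 105 + 83
  105 = 1 · 83 + 22
  83 = 3 · 22 + 17
  22 = 1 · 17 + 5
  17 = 3 · 5 + 2
  5 = 2 · 2 + 1
  2 = 2 · 1 + 0
gcd(188, 105) = 1.
Track Bezout coefficients alongside the remainders: start with r₀ = 188 = a·1 + b·0 (s = 1, t = 0) and r₁ = 105 = a·0 + b·1 (s = 0, t = 1); each new remainder r_{k+1} = r_{k-1} − q_k·r_k inherits s_{k+1} = s_{k-1} − q_k·s_k, t_{k+1} = t_{k-1} − q_k·t_k, so r_k = a·s_k + b·t_k at every step:
  q = 1: r = 83, s = 1 − 1·0 = 1, t = 0 − 1·1 = -1  (check: 188·1 + 105·(-1) = 83)
  q = 1: r = 22, s = 0 − 1·1 = -1, t = 1 − 1·(-1) = 2  (check: 188·(-1) + 105·2 = 22)
  q = 3: r = 17, s = 1 − 3·(-1) = 4, t = -1 − 3·2 = -7  (check: 188·4 + 105·(-7) = 17)
  q = 1: r = 5, s = -1 − 1·4 = -5, t = 2 − 1·(-7) = 9  (check: 188·(-5) + 105·9 = 5)
  q = 3: r = 2, s = 4 − 3·(-5) = 19, t = -7 − 3·9 = -34  (check: 188·19 + 105·(-34) = 2)
  q = 2: r = 1, s = -5 − 2·19 = -43, t = 9 − 2·(-34) = 77  (check: 188·(-43) + 105·77 = 1)
The row with r = 1 (the gcd) gives the Bezout coefficients s = -43, t = 77.
Result: 188 · (-43) + 105 · (77) = 1.

gcd(188, 105) = 1; s = -43, t = 77 (check: 188·(-43) + 105·77 = 1).


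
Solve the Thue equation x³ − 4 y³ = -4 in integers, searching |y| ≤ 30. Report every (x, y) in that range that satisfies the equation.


The equation is x³ - 4y³ = -4. For fixed y, x³ = 4·y³ − 4, so a solution requires the RHS to be a perfect cube.
Strategy: iterate y from -30 to 30, compute RHS = 4·y³ − 4, and check whether it is a (positive or negative) perfect cube.
Check small values of y:
  y = 0: RHS = -4 is not a perfect cube.
  y = 1: RHS = 0 = (0)³ ⇒ x = 0 works.
  y = -1: RHS = -8 = (-2)³ ⇒ x = -2 works.
  y = 2: RHS = 28 is not a perfect cube.
  y = -2: RHS = -36 is not a perfect cube.
  y = 3: RHS = 104 is not a perfect cube.
  y = -3: RHS = -112 is not a perfect cube.
Continuing the search up to |y| = 30 finds no further solutions beyond those listed.
Collected solutions: (0, 1), (-2, -1).

Solutions (with |y| ≤ 30): (0, 1), (-2, -1).


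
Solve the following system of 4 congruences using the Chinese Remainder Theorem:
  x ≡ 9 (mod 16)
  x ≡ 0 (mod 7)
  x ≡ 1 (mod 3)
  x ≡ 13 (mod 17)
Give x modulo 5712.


Product of moduli M = 16 · 7 · 3 · 17 = 5712.
Merge one congruence at a time:
  Start: x ≡ 9 (mod 16).
  Combine with x ≡ 0 (mod 7); new modulus lcm = 112.
    Write x = 9 + 16·t and substitute into x ≡ 0 (mod 7): 16·t ≡ 0 − 9 = -9 (mod 7).
    Reduce coefficients mod 7: 2·t ≡ 5 (mod 7).
    The inverse of 2 mod 7 is 4 (since 2·4 = 8 = 1·7 + 1), so t ≡ 4·5 = 20 ≡ 6 (mod 7).
    Then x = 9 + 16·6 = 105, valid modulo lcm(16, 7) = 112: x ≡ 105 (mod 112).
  Combine with x ≡ 1 (mod 3); new modulus lcm = 336.
    Write x = 105 + 112·t and substitute into x ≡ 1 (mod 3): 112·t ≡ 1 − 105 = -104 (mod 3).
    Reduce coefficients mod 3: 1·t ≡ 1 (mod 3).
    So t ≡ 1 (mod 3).
    Then x = 105 + 112·1 = 217, valid modulo lcm(112, 3) = 336: x ≡ 217 (mod 336).
  Combine with x ≡ 13 (mod 17); new modulus lcm = 5712.
    Write x = 217 + 336·t and substitute into x ≡ 13 (mod 17): 336·t ≡ 13 − 217 = -204 (mod 17).
    Reduce coefficients mod 17: 13·t ≡ 0 (mod 17).
    The inverse of 13 mod 17 is 4 (since 13·4 = 52 = 3·17 + 1), so t ≡ 4·0 = 0 ≡ 0 (mod 17).
    Then x = 217 + 336·0 = 217, valid modulo lcm(336, 17) = 5712: x ≡ 217 (mod 5712).
Verify against each original: 217 mod 16 = 9, 217 mod 7 = 0, 217 mod 3 = 1, 217 mod 17 = 13.

x ≡ 217 (mod 5712).


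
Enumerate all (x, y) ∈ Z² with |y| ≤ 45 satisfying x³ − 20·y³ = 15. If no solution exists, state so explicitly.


The equation is x³ - 20y³ = 15. For fixed y, x³ = 20·y³ + 15, so a solution requires the RHS to be a perfect cube.
Strategy: iterate y from -45 to 45, compute RHS = 20·y³ + 15, and check whether it is a (positive or negative) perfect cube.
Check small values of y:
  y = 0: RHS = 15 is not a perfect cube.
  y = 1: RHS = 35 is not a perfect cube.
  y = -1: RHS = -5 is not a perfect cube.
  y = 2: RHS = 175 is not a perfect cube.
  y = -2: RHS = -145 is not a perfect cube.
  y = 3: RHS = 555 is not a perfect cube.
  y = -3: RHS = -525 is not a perfect cube.
Continuing the search up to |y| = 45 finds no solutions either.
No (x, y) in the scanned range satisfies the equation.

No integer solutions with |y| ≤ 45.


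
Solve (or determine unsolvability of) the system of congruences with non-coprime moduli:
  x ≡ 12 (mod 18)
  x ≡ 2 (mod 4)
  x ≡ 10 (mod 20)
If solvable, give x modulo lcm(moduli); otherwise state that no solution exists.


Moduli 18, 4, 20 are not pairwise coprime, so CRT works modulo lcm(m_i) when all pairwise compatibility conditions hold.
Pairwise compatibility: gcd(m_i, m_j) must divide a_i - a_j for every pair.
Merge one congruence at a time:
  Start: x ≡ 12 (mod 18).
  Combine with x ≡ 2 (mod 4): gcd(18, 4) = 2; 2 - 12 = -10, which IS divisible by 2, so compatible.
    Write x = 12 + 18·t and substitute into x ≡ 2 (mod 4): 18·t ≡ 2 − 12 = -10 (mod 4).
    Divide the congruence (and modulus) by g = 2: 9·t ≡ -5 (mod 2).
    Reduce coefficients mod 2: 1·t ≡ 1 (mod 2).
    So t ≡ 1 (mod 2).
    Then x = 12 + 18·1 = 30, valid modulo lcm(18, 4) = 36: x ≡ 30 (mod 36).
  Combine with x ≡ 10 (mod 20): gcd(36, 20) = 4; 10 - 30 = -20, which IS divisible by 4, so compatible.
    Write x = 30 + 36·t and substitute into x ≡ 10 (mod 20): 36·t ≡ 10 − 30 = -20 (mod 20).
    Divide the congruence (and modulus) by g = 4: 9·t ≡ -5 (mod 5).
    Reduce coefficients mod 5: 4·t ≡ 0 (mod 5).
    The inverse of 4 mod 5 is 4 (since 4·4 = 16 = 3·5 + 1), so t ≡ 4·0 = 0 ≡ 0 (mod 5).
    Then x = 30 + 36·0 = 30, valid modulo lcm(36, 20) = 180: x ≡ 30 (mod 180).
Verify: 30 mod 18 = 12, 30 mod 4 = 2, 30 mod 20 = 10.

x ≡ 30 (mod 180).


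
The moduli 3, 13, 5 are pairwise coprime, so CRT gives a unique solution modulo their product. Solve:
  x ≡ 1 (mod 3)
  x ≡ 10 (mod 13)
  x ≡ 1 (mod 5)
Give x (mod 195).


Moduli 3, 13, 5 are pairwise coprime; by CRT there is a unique solution modulo M = 3 · 13 · 5 = 195.
Solve pairwise, accumulating the modulus:
  Start with x ≡ 1 (mod 3).
  Combine with x ≡ 10 (mod 13): since gcd(3, 13) = 1, we get a unique residue mod 39.
    Write x = 1 + 3·t and substitute into x ≡ 10 (mod 13): 3·t ≡ 10 − 1 = 9 (mod 13).
    The inverse of 3 mod 13 is 9 (since 3·9 = 27 = 2·13 + 1), so t ≡ 9·9 = 81 ≡ 3 (mod 13).
    Then x = 1 + 3·3 = 10, valid modulo lcm(3, 13) = 39: x ≡ 10 (mod 39).
  Combine with x ≡ 1 (mod 5): since gcd(39, 5) = 1, we get a unique residue mod 195.
    Write x = 10 + 39·t and substitute into x ≡ 1 (mod 5): 39·t ≡ 1 − 10 = -9 (mod 5).
    Reduce coefficients mod 5: 4·t ≡ 1 (mod 5).
    The inverse of 4 mod 5 is 4 (since 4·4 = 16 = 3·5 + 1), so t ≡ 4·1 = 4 ≡ 4 (mod 5).
    Then x = 10 + 39·4 = 166, valid modulo lcm(39, 5) = 195: x ≡ 166 (mod 195).
Verify: 166 mod 3 = 1 ✓, 166 mod 13 = 10 ✓, 166 mod 5 = 1 ✓.

x ≡ 166 (mod 195).


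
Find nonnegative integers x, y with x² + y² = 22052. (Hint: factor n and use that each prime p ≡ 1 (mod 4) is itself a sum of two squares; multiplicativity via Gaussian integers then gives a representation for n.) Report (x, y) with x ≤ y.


Step 1: Factor n = 22052 = 2^2 · 37 · 149.
Step 2: Check the mod-4 condition on each prime factor: 2 = 2 (special); 37 ≡ 1 (mod 4), exponent 1; 149 ≡ 1 (mod 4), exponent 1.
All primes ≡ 3 (mod 4) appear to even exponent (or don't appear), so by the two-squares theorem n IS expressible as a sum of two squares.
Step 3: Build a representation. Group n = k² · m with k = 2 and m = 37 · 149 = 5513 (a product of primes ≡ 1 (mod 4)); a representation of m scales to one of n via (k·x)² + (k·y)² = k²(x² + y²). Each prime p ≡ 1 (mod 4) is itself a sum of two squares; find a² by testing p − a² for a perfect square:
  37: 37 − 1² = 36 = 6² ⇒ 37 = 1² + 6².
  149: 149 − 1² = 148, 149 − 2² = 145, 149 − 3² = 140, 149 − 4² = 133, 149 − 5² = 124, 149 − 6² = 113, 149 − 7² = 100 = 10² ⇒ 149 = 7² + 10².
  Combine using the Brahmagupta–Fibonacci identity (a² + b²)(c² + d²) = (ac − bd)² + (ad + bc)² = (ac + bd)² + (ad − bc)²:
  37 · 149 = 5513: from (1² + 6²)(7² + 10²), take (1·7 − 6·10, 1·10 + 6·7) = (7 − 60, 10 + 42) = (-53, 52); dropping signs (only squares matter) gives (53, 52); check 53² + 52² = 2809 + 2704 = 5513 ✓.
  Scale by k = 2: (2·53, 2·52) = (106, 104).
Step 4: Order so x ≤ y and verify: 104² + 106² = 10816 + 11236 = 22052 = n. ✓

n = 22052 = 104² + 106² (one valid representation with x ≤ y).


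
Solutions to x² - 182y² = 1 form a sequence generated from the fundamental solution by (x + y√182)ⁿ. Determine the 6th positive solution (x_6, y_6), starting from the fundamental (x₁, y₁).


Step 1: Find the fundamental solution (x₁, y₁) of x² - 182y² = 1.
  Expand √182 as a continued fraction. a₀ = ⌊√182⌋ = 13; iterate m_{k+1} = d_k·a_k − m_k, d_{k+1} = (182 − m_{k+1}²)/d_k, a_{k+1} = ⌊(a₀ + m_{k+1})/d_{k+1}⌋ (starting m₀ = 0, d₀ = 1), with convergents p_k = a_k·p_{k-1} + p_{k-2}, q_k = a_k·q_{k-1} + q_{k-2} (p₋₁ = 1, q₋₁ = 0):
  k = 0: a₀ = 13; p₀/q₀ = 13/1; p₀² − 182·q₀² = 169 − 182 = -13.
  k = 1: m = 13, d = 13, a = ⌊(13 + 13)/13⌋ = 2; p/q = (2·13 + 1)/(2·1 + 0) = 27/2; p² − 182·q² = 729 − 728 = 1.
  The first convergent with p² − 182·q² = 1 gives the fundamental solution (x₁, y₁) = (27, 2).
Step 2: Apply the recurrence (x_{n+1}, y_{n+1}) = (x₁x_n + 182y₁y_n, x₁y_n + y₁x_n) repeatedly.
  From (x_1, y_1) = (27, 2): x_2 = 27·27 + 182·2·2 = 1457; y_2 = 27·2 + 2·27 = 108.
  From (x_2, y_2) = (1457, 108): x_3 = 27·1457 + 182·2·108 = 78651; y_3 = 27·108 + 2·1457 = 5830.
  From (x_3, y_3) = (78651, 5830): x_4 = 27·78651 + 182·2·5830 = 4245697; y_4 = 27·5830 + 2·78651 = 314712.
  From (x_4, y_4) = (4245697, 314712): x_5 = 27·4245697 + 182·2·314712 = 229188987; y_5 = 27·314712 + 2·4245697 = 16988618.
  From (x_5, y_5) = (229188987, 16988618): x_6 = 27·229188987 + 182·2·16988618 = 12371959601; y_6 = 27·16988618 + 2·229188987 = 917070660.
Step 3: Verify x_6² - 182·y_6² = 153065384368776079201 - 153065384368776079200 = 1 (should be 1). ✓

(x_1, y_1) = (27, 2); (x_6, y_6) = (12371959601, 917070660).


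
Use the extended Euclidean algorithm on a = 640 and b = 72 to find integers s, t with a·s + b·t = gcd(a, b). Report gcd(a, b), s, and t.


Euclidean algorithm on (640, 72) — divide until remainder is 0:
  640 = 8 · 72 + 64
  72 = 1 · 64 + 8
  64 = 8 · 8 + 0
gcd(640, 72) = 8.
Track Bezout coefficients alongside the remainders: start with r₀ = 640 = a·1 + b·0 (s = 1, t = 0) and r₁ = 72 = a·0 + b·1 (s = 0, t = 1); each new remainder r_{k+1} = r_{k-1} − q_k·r_k inherits s_{k+1} = s_{k-1} − q_k·s_k, t_{k+1} = t_{k-1} − q_k·t_k, so r_k = a·s_k + b·t_k at every step:
  q = 8: r = 64, s = 1 − 8·0 = 1, t = 0 − 8·1 = -8  (check: 640·1 + 72·(-8) = 64)
  q = 1: r = 8, s = 0 − 1·1 = -1, t = 1 − 1·(-8) = 9  (check: 640·(-1) + 72·9 = 8)
The row with r = 8 (the gcd) gives the Bezout coefficients s = -1, t = 9.
Result: 640 · (-1) + 72 · (9) = 8.

gcd(640, 72) = 8; s = -1, t = 9 (check: 640·(-1) + 72·9 = 8).


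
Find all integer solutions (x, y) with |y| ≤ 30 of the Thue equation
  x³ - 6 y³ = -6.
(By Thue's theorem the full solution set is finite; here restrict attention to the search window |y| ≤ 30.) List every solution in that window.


The equation is x³ - 6y³ = -6. For fixed y, x³ = 6·y³ − 6, so a solution requires the RHS to be a perfect cube.
Strategy: iterate y from -30 to 30, compute RHS = 6·y³ − 6, and check whether it is a (positive or negative) perfect cube.
Check small values of y:
  y = 0: RHS = -6 is not a perfect cube.
  y = 1: RHS = 0 = (0)³ ⇒ x = 0 works.
  y = -1: RHS = -12 is not a perfect cube.
  y = 2: RHS = 42 is not a perfect cube.
  y = -2: RHS = -54 is not a perfect cube.
  y = 3: RHS = 156 is not a perfect cube.
  y = -3: RHS = -168 is not a perfect cube.
Continuing the search up to |y| = 30 finds no further solutions beyond those listed.
Collected solutions: (0, 1).

Solutions (with |y| ≤ 30): (0, 1).


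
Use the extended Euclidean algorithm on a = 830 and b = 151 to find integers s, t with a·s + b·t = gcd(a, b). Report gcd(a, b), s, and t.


Euclidean algorithm on (830, 151) — divide until remainder is 0:
  830 = 5 · 151 + 75
  151 = 2 · 75 + 1
  75 = 75 · 1 + 0
gcd(830, 151) = 1.
Track Bezout coefficients alongside the remainders: start with r₀ = 830 = a·1 + b·0 (s = 1, t = 0) and r₁ = 151 = a·0 + b·1 (s = 0, t = 1); each new remainder r_{k+1} = r_{k-1} − q_k·r_k inherits s_{k+1} = s_{k-1} − q_k·s_k, t_{k+1} = t_{k-1} − q_k·t_k, so r_k = a·s_k + b·t_k at every step:
  q = 5: r = 75, s = 1 − 5·0 = 1, t = 0 − 5·1 = -5  (check: 830·1 + 151·(-5) = 75)
  q = 2: r = 1, s = 0 − 2·1 = -2, t = 1 − 2·(-5) = 11  (check: 830·(-2) + 151·11 = 1)
The row with r = 1 (the gcd) gives the Bezout coefficients s = -2, t = 11.
Result: 830 · (-2) + 151 · (11) = 1.

gcd(830, 151) = 1; s = -2, t = 11 (check: 830·(-2) + 151·11 = 1).


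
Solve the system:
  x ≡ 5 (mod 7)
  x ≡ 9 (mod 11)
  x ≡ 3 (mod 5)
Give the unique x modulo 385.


Moduli 7, 11, 5 are pairwise coprime; by CRT there is a unique solution modulo M = 7 · 11 · 5 = 385.
Solve pairwise, accumulating the modulus:
  Start with x ≡ 5 (mod 7).
  Combine with x ≡ 9 (mod 11): since gcd(7, 11) = 1, we get a unique residue mod 77.
    Write x = 5 + 7·t and substitute into x ≡ 9 (mod 11): 7·t ≡ 9 − 5 = 4 (mod 11).
    The inverse of 7 mod 11 is 8 (since 7·8 = 56 = 5·11 + 1), so t ≡ 8·4 = 32 ≡ 10 (mod 11).
    Then x = 5 + 7·10 = 75, valid modulo lcm(7, 11) = 77: x ≡ 75 (mod 77).
  Combine with x ≡ 3 (mod 5): since gcd(77, 5) = 1, we get a unique residue mod 385.
    Write x = 75 + 77·t and substitute into x ≡ 3 (mod 5): 77·t ≡ 3 − 75 = -72 (mod 5).
    Reduce coefficients mod 5: 2·t ≡ 3 (mod 5).
    The inverse of 2 mod 5 is 3 (since 2·3 = 6 = 1·5 + 1), so t ≡ 3·3 = 9 ≡ 4 (mod 5).
    Then x = 75 + 77·4 = 383, valid modulo lcm(77, 5) = 385: x ≡ 383 (mod 385).
Verify: 383 mod 7 = 5 ✓, 383 mod 11 = 9 ✓, 383 mod 5 = 3 ✓.

x ≡ 383 (mod 385).


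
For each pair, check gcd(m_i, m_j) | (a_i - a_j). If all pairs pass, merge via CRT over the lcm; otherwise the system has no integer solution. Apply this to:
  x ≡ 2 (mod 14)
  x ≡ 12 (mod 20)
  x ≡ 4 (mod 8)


Moduli 14, 20, 8 are not pairwise coprime, so CRT works modulo lcm(m_i) when all pairwise compatibility conditions hold.
Pairwise compatibility: gcd(m_i, m_j) must divide a_i - a_j for every pair.
Merge one congruence at a time:
  Start: x ≡ 2 (mod 14).
  Combine with x ≡ 12 (mod 20): gcd(14, 20) = 2; 12 - 2 = 10, which IS divisible by 2, so compatible.
    Write x = 2 + 14·t and substitute into x ≡ 12 (mod 20): 14·t ≡ 12 − 2 = 10 (mod 20).
    Divide the congruence (and modulus) by g = 2: 7·t ≡ 5 (mod 10).
    The inverse of 7 mod 10 is 3 (since 7·3 = 21 = 2·10 + 1), so t ≡ 3·5 = 15 ≡ 5 (mod 10).
    Then x = 2 + 14·5 = 72, valid modulo lcm(14, 20) = 140: x ≡ 72 (mod 140).
  Combine with x ≡ 4 (mod 8): gcd(140, 8) = 4; 4 - 72 = -68, which IS divisible by 4, so compatible.
    Write x = 72 + 140·t and substitute into x ≡ 4 (mod 8): 140·t ≡ 4 − 72 = -68 (mod 8).
    Divide the congruence (and modulus) by g = 4: 35·t ≡ -17 (mod 2).
    Reduce coefficients mod 2: 1·t ≡ 1 (mod 2).
    So t ≡ 1 (mod 2).
    Then x = 72 + 140·1 = 212, valid modulo lcm(140, 8) = 280: x ≡ 212 (mod 280).
Verify: 212 mod 14 = 2, 212 mod 20 = 12, 212 mod 8 = 4.

x ≡ 212 (mod 280).


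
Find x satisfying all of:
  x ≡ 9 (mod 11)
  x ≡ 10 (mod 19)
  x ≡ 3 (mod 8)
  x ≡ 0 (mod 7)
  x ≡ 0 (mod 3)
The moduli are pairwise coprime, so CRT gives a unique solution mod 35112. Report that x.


Product of moduli M = 11 · 19 · 8 · 7 · 3 = 35112.
Merge one congruence at a time:
  Start: x ≡ 9 (mod 11).
  Combine with x ≡ 10 (mod 19); new modulus lcm = 209.
    Write x = 9 + 11·t and substitute into x ≡ 10 (mod 19): 11·t ≡ 10 − 9 = 1 (mod 19).
    The inverse of 11 mod 19 is 7 (since 11·7 = 77 = 4·19 + 1), so t ≡ 7·1 = 7 ≡ 7 (mod 19).
    Then x = 9 + 11·7 = 86, valid modulo lcm(11, 19) = 209: x ≡ 86 (mod 209).
  Combine with x ≡ 3 (mod 8); new modulus lcm = 1672.
    Write x = 86 + 209·t and substitute into x ≡ 3 (mod 8): 209·t ≡ 3 − 86 = -83 (mod 8).
    Reduce coefficients mod 8: 1·t ≡ 5 (mod 8).
    So t ≡ 5 (mod 8).
    Then x = 86 + 209·5 = 1131, valid modulo lcm(209, 8) = 1672: x ≡ 1131 (mod 1672).
  Combine with x ≡ 0 (mod 7); new modulus lcm = 11704.
    Write x = 1131 + 1672·t and substitute into x ≡ 0 (mod 7): 1672·t ≡ 0 − 1131 = -1131 (mod 7).
    Reduce coefficients mod 7: 6·t ≡ 3 (mod 7).
    The inverse of 6 mod 7 is 6 (since 6·6 = 36 = 5·7 + 1), so t ≡ 6·3 = 18 ≡ 4 (mod 7).
    Then x = 1131 + 1672·4 = 7819, valid modulo lcm(1672, 7) = 11704: x ≡ 7819 (mod 11704).
  Combine with x ≡ 0 (mod 3); new modulus lcm = 35112.
    Write x = 7819 + 11704·t and substitute into x ≡ 0 (mod 3): 11704·t ≡ 0 − 7819 = -7819 (mod 3).
    Reduce coefficients mod 3: 1·t ≡ 2 (mod 3).
    So t ≡ 2 (mod 3).
    Then x = 7819 + 11704·2 = 31227, valid modulo lcm(11704, 3) = 35112: x ≡ 31227 (mod 35112).
Verify against each original: 31227 mod 11 = 9, 31227 mod 19 = 10, 31227 mod 8 = 3, 31227 mod 7 = 0, 31227 mod 3 = 0.

x ≡ 31227 (mod 35112).


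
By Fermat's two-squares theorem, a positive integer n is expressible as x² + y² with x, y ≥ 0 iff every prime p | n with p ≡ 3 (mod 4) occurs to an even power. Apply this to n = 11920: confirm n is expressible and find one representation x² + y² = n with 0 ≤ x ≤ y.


Step 1: Factor n = 11920 = 2^4 · 5 · 149.
Step 2: Check the mod-4 condition on each prime factor: 2 = 2 (special); 5 ≡ 1 (mod 4), exponent 1; 149 ≡ 1 (mod 4), exponent 1.
All primes ≡ 3 (mod 4) appear to even exponent (or don't appear), so by the two-squares theorem n IS expressible as a sum of two squares.
Step 3: Build a representation. Group n = k² · m with k = 4 and m = 5 · 149 = 745 (a product of primes ≡ 1 (mod 4)); a representation of m scales to one of n via (k·x)² + (k·y)² = k²(x² + y²). Each prime p ≡ 1 (mod 4) is itself a sum of two squares; find a² by testing p − a² for a perfect square:
  5: 5 − 1² = 4 = 2² ⇒ 5 = 1² + 2².
  149: 149 − 1² = 148, 149 − 2² = 145, 149 − 3² = 140, 149 − 4² = 133, 149 − 5² = 124, 149 − 6² = 113, 149 − 7² = 100 = 10² ⇒ 149 = 7² + 10².
  Combine using the Brahmagupta–Fibonacci identity (a² + b²)(c² + d²) = (ac − bd)² + (ad + bc)² = (ac + bd)² + (ad − bc)²:
  5 · 149 = 745: from (1² + 2²)(7² + 10²), take (1·7 − 2·10, 1·10 + 2·7) = (7 − 20, 10 + 14) = (-13, 24); dropping signs (only squares matter) gives (13, 24); check 13² + 24² = 169 + 576 = 745 ✓.
  Scale by k = 4: (4·13, 4·24) = (52, 96).
Step 4: Order so x ≤ y and verify: 52² + 96² = 2704 + 9216 = 11920 = n. ✓

n = 11920 = 52² + 96² (one valid representation with x ≤ y).


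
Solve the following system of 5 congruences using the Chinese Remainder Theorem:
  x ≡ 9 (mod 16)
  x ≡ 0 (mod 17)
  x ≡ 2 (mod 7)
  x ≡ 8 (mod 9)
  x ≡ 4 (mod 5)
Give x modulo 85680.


Product of moduli M = 16 · 17 · 7 · 9 · 5 = 85680.
Merge one congruence at a time:
  Start: x ≡ 9 (mod 16).
  Combine with x ≡ 0 (mod 17); new modulus lcm = 272.
    Write x = 9 + 16·t and substitute into x ≡ 0 (mod 17): 16·t ≡ 0 − 9 = -9 (mod 17).
    Reduce coefficients mod 17: 16·t ≡ 8 (mod 17).
    The inverse of 16 mod 17 is 16 (since 16·16 = 256 = 15·17 + 1), so t ≡ 16·8 = 128 ≡ 9 (mod 17).
    Then x = 9 + 16·9 = 153, valid modulo lcm(16, 17) = 272: x ≡ 153 (mod 272).
  Combine with x ≡ 2 (mod 7); new modulus lcm = 1904.
    Write x = 153 + 272·t and substitute into x ≡ 2 (mod 7): 272·t ≡ 2 − 153 = -151 (mod 7).
    Reduce coefficients mod 7: 6·t ≡ 3 (mod 7).
    The inverse of 6 mod 7 is 6 (since 6·6 = 36 = 5·7 + 1), so t ≡ 6·3 = 18 ≡ 4 (mod 7).
    Then x = 153 + 272·4 = 1241, valid modulo lcm(272, 7) = 1904: x ≡ 1241 (mod 1904).
  Combine with x ≡ 8 (mod 9); new modulus lcm = 17136.
    Write x = 1241 + 1904·t and substitute into x ≡ 8 (mod 9): 1904·t ≡ 8 − 1241 = -1233 (mod 9).
    Reduce coefficients mod 9: 5·t ≡ 0 (mod 9).
    The inverse of 5 mod 9 is 2 (since 5·2 = 10 = 1·9 + 1), so t ≡ 2·0 = 0 ≡ 0 (mod 9).
    Then x = 1241 + 1904·0 = 1241, valid modulo lcm(1904, 9) = 17136: x ≡ 1241 (mod 17136).
  Combine with x ≡ 4 (mod 5); new modulus lcm = 85680.
    Write x = 1241 + 17136·t and substitute into x ≡ 4 (mod 5): 17136·t ≡ 4 − 1241 = -1237 (mod 5).
    Reduce coefficients mod 5: 1·t ≡ 3 (mod 5).
    So t ≡ 3 (mod 5).
    Then x = 1241 + 17136·3 = 52649, valid modulo lcm(17136, 5) = 85680: x ≡ 52649 (mod 85680).
Verify against each original: 52649 mod 16 = 9, 52649 mod 17 = 0, 52649 mod 7 = 2, 52649 mod 9 = 8, 52649 mod 5 = 4.

x ≡ 52649 (mod 85680).


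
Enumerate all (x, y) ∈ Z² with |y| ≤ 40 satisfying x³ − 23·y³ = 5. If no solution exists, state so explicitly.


The equation is x³ - 23y³ = 5. For fixed y, x³ = 23·y³ + 5, so a solution requires the RHS to be a perfect cube.
Strategy: iterate y from -40 to 40, compute RHS = 23·y³ + 5, and check whether it is a (positive or negative) perfect cube.
Check small values of y:
  y = 0: RHS = 5 is not a perfect cube.
  y = 1: RHS = 28 is not a perfect cube.
  y = -1: RHS = -18 is not a perfect cube.
  y = 2: RHS = 189 is not a perfect cube.
  y = -2: RHS = -179 is not a perfect cube.
  y = 3: RHS = 626 is not a perfect cube.
  y = -3: RHS = -616 is not a perfect cube.
Continuing the search up to |y| = 40 finds no solutions either.
No (x, y) in the scanned range satisfies the equation.

No integer solutions with |y| ≤ 40.


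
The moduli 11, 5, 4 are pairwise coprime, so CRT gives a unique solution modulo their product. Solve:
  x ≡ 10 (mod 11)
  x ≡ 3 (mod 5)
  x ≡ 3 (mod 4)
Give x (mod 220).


Moduli 11, 5, 4 are pairwise coprime; by CRT there is a unique solution modulo M = 11 · 5 · 4 = 220.
Solve pairwise, accumulating the modulus:
  Start with x ≡ 10 (mod 11).
  Combine with x ≡ 3 (mod 5): since gcd(11, 5) = 1, we get a unique residue mod 55.
    Write x = 10 + 11·t and substitute into x ≡ 3 (mod 5): 11·t ≡ 3 − 10 = -7 (mod 5).
    Reduce coefficients mod 5: 1·t ≡ 3 (mod 5).
    So t ≡ 3 (mod 5).
    Then x = 10 + 11·3 = 43, valid modulo lcm(11, 5) = 55: x ≡ 43 (mod 55).
  Combine with x ≡ 3 (mod 4): since gcd(55, 4) = 1, we get a unique residue mod 220.
    Write x = 43 + 55·t and substitute into x ≡ 3 (mod 4): 55·t ≡ 3 − 43 = -40 (mod 4).
    Reduce coefficients mod 4: 3·t ≡ 0 (mod 4).
    The inverse of 3 mod 4 is 3 (since 3·3 = 9 = 2·4 + 1), so t ≡ 3·0 = 0 ≡ 0 (mod 4).
    Then x = 43 + 55·0 = 43, valid modulo lcm(55, 4) = 220: x ≡ 43 (mod 220).
Verify: 43 mod 11 = 10 ✓, 43 mod 5 = 3 ✓, 43 mod 4 = 3 ✓.

x ≡ 43 (mod 220).


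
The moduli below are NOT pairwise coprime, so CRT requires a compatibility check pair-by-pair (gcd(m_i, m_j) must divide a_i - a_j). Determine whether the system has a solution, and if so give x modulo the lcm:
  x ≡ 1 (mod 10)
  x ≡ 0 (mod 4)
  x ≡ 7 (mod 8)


Moduli 10, 4, 8 are not pairwise coprime, so CRT works modulo lcm(m_i) when all pairwise compatibility conditions hold.
Pairwise compatibility: gcd(m_i, m_j) must divide a_i - a_j for every pair.
Merge one congruence at a time:
  Start: x ≡ 1 (mod 10).
  Combine with x ≡ 0 (mod 4): gcd(10, 4) = 2, and 0 - 1 = -1 is NOT divisible by 2.
    ⇒ system is inconsistent (no integer solution).

No solution (the system is inconsistent).


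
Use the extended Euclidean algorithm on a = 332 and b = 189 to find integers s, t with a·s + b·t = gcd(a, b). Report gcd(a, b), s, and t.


Euclidean algorithm on (332, 189) — divide until remainder is 0:
  332 = 1 · 189 + 143
  189 = 1 · 143 + 46
  143 = 3 · 46 + 5
  46 = 9 · 5 + 1
  5 = 5 · 1 + 0
gcd(332, 189) = 1.
Track Bezout coefficients alongside the remainders: start with r₀ = 332 = a·1 + b·0 (s = 1, t = 0) and r₁ = 189 = a·0 + b·1 (s = 0, t = 1); each new remainder r_{k+1} = r_{k-1} − q_k·r_k inherits s_{k+1} = s_{k-1} − q_k·s_k, t_{k+1} = t_{k-1} − q_k·t_k, so r_k = a·s_k + b·t_k at every step:
  q = 1: r = 143, s = 1 − 1·0 = 1, t = 0 − 1·1 = -1  (check: 332·1 + 189·(-1) = 143)
  q = 1: r = 46, s = 0 − 1·1 = -1, t = 1 − 1·(-1) = 2  (check: 332·(-1) + 189·2 = 46)
  q = 3: r = 5, s = 1 − 3·(-1) = 4, t = -1 − 3·2 = -7  (check: 332·4 + 189·(-7) = 5)
  q = 9: r = 1, s = -1 − 9·4 = -37, t = 2 − 9·(-7) = 65  (check: 332·(-37) + 189·65 = 1)
The row with r = 1 (the gcd) gives the Bezout coefficients s = -37, t = 65.
Result: 332 · (-37) + 189 · (65) = 1.

gcd(332, 189) = 1; s = -37, t = 65 (check: 332·(-37) + 189·65 = 1).


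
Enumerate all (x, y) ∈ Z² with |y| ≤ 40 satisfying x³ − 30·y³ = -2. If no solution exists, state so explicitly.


The equation is x³ - 30y³ = -2. For fixed y, x³ = 30·y³ − 2, so a solution requires the RHS to be a perfect cube.
Strategy: iterate y from -40 to 40, compute RHS = 30·y³ − 2, and check whether it is a (positive or negative) perfect cube.
Check small values of y:
  y = 0: RHS = -2 is not a perfect cube.
  y = 1: RHS = 28 is not a perfect cube.
  y = -1: RHS = -32 is not a perfect cube.
  y = 2: RHS = 238 is not a perfect cube.
  y = -2: RHS = -242 is not a perfect cube.
  y = 3: RHS = 808 is not a perfect cube.
  y = -3: RHS = -812 is not a perfect cube.
Continuing the search up to |y| = 40 finds no solutions either.
No (x, y) in the scanned range satisfies the equation.

No integer solutions with |y| ≤ 40.


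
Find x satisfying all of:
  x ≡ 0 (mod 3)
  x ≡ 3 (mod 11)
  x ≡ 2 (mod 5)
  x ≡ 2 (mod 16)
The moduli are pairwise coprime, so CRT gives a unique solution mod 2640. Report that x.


Product of moduli M = 3 · 11 · 5 · 16 = 2640.
Merge one congruence at a time:
  Start: x ≡ 0 (mod 3).
  Combine with x ≡ 3 (mod 11); new modulus lcm = 33.
    Write x = 0 + 3·t and substitute into x ≡ 3 (mod 11): 3·t ≡ 3 − 0 = 3 (mod 11).
    The inverse of 3 mod 11 is 4 (since 3·4 = 12 = 1·11 + 1), so t ≡ 4·3 = 12 ≡ 1 (mod 11).
    Then x = 0 + 3·1 = 3, valid modulo lcm(3, 11) = 33: x ≡ 3 (mod 33).
  Combine with x ≡ 2 (mod 5); new modulus lcm = 165.
    Write x = 3 + 33·t and substitute into x ≡ 2 (mod 5): 33·t ≡ 2 − 3 = -1 (mod 5).
    Reduce coefficients mod 5: 3·t ≡ 4 (mod 5).
    The inverse of 3 mod 5 is 2 (since 3·2 = 6 = 1·5 + 1), so t ≡ 2·4 = 8 ≡ 3 (mod 5).
    Then x = 3 + 33·3 = 102, valid modulo lcm(33, 5) = 165: x ≡ 102 (mod 165).
  Combine with x ≡ 2 (mod 16); new modulus lcm = 2640.
    Write x = 102 + 165·t and substitute into x ≡ 2 (mod 16): 165·t ≡ 2 − 102 = -100 (mod 16).
    Reduce coefficients mod 16: 5·t ≡ 12 (mod 16).
    The inverse of 5 mod 16 is 13 (since 5·13 = 65 = 4·16 + 1), so t ≡ 13·12 = 156 ≡ 12 (mod 16).
    Then x = 102 + 165·12 = 2082, valid modulo lcm(165, 16) = 2640: x ≡ 2082 (mod 2640).
Verify against each original: 2082 mod 3 = 0, 2082 mod 11 = 3, 2082 mod 5 = 2, 2082 mod 16 = 2.

x ≡ 2082 (mod 2640).


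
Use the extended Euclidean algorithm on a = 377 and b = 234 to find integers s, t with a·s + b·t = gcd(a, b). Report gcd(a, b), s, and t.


Euclidean algorithm on (377, 234) — divide until remainder is 0:
  377 = 1 · 234 + 143
  234 = 1 · 143 + 91
  143 = 1 · 91 + 52
  91 = 1 · 52 + 39
  52 = 1 · 39 + 13
  39 = 3 · 13 + 0
gcd(377, 234) = 13.
Track Bezout coefficients alongside the remainders: start with r₀ = 377 = a·1 + b·0 (s = 1, t = 0) and r₁ = 234 = a·0 + b·1 (s = 0, t = 1); each new remainder r_{k+1} = r_{k-1} − q_k·r_k inherits s_{k+1} = s_{k-1} − q_k·s_k, t_{k+1} = t_{k-1} − q_k·t_k, so r_k = a·s_k + b·t_k at every step:
  q = 1: r = 143, s = 1 − 1·0 = 1, t = 0 − 1·1 = -1  (check: 377·1 + 234·(-1) = 143)
  q = 1: r = 91, s = 0 − 1·1 = -1, t = 1 − 1·(-1) = 2  (check: 377·(-1) + 234·2 = 91)
  q = 1: r = 52, s = 1 − 1·(-1) = 2, t = -1 − 1·2 = -3  (check: 377·2 + 234·(-3) = 52)
  q = 1: r = 39, s = -1 − 1·2 = -3, t = 2 − 1·(-3) = 5  (check: 377·(-3) + 234·5 = 39)
  q = 1: r = 13, s = 2 − 1·(-3) = 5, t = -3 − 1·5 = -8  (check: 377·5 + 234·(-8) = 13)
The row with r = 13 (the gcd) gives the Bezout coefficients s = 5, t = -8.
Result: 377 · (5) + 234 · (-8) = 13.

gcd(377, 234) = 13; s = 5, t = -8 (check: 377·5 + 234·(-8) = 13).


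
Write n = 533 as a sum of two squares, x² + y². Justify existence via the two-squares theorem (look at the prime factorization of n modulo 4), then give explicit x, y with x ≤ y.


Step 1: Factor n = 533 = 13 · 41.
Step 2: Check the mod-4 condition on each prime factor: 13 ≡ 1 (mod 4), exponent 1; 41 ≡ 1 (mod 4), exponent 1.
All primes ≡ 3 (mod 4) appear to even exponent (or don't appear), so by the two-squares theorem n IS expressible as a sum of two squares.
Step 3: Build a representation. Here n = 13 · 41 is a product of primes ≡ 1 (mod 4). Each prime p ≡ 1 (mod 4) is itself a sum of two squares; find a² by testing p − a² for a perfect square:
  13: 13 − 1² = 12, 13 − 2² = 9 = 3² ⇒ 13 = 2² + 3².
  41: 41 − 1² = 40, 41 − 2² = 37, 41 − 3² = 32, 41 − 4² = 25 = 5² ⇒ 41 = 4² + 5².
  Combine using the Brahmagupta–Fibonacci identity (a² + b²)(c² + d²) = (ac − bd)² + (ad + bc)² = (ac + bd)² + (ad − bc)²:
  13 · 41 = 533: from (2² + 3²)(4² + 5²), take (2·4 − 3·5, 2·5 + 3·4) = (8 − 15, 10 + 12) = (-7, 22); dropping signs (only squares matter) gives (7, 22); check 7² + 22² = 49 + 484 = 533 ✓.
Step 4: Order so x ≤ y and verify: 7² + 22² = 49 + 484 = 533 = n. ✓

n = 533 = 7² + 22² (one valid representation with x ≤ y).


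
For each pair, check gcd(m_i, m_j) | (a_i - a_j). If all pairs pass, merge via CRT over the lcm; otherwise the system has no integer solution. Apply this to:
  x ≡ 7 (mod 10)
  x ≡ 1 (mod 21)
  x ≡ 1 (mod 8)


Moduli 10, 21, 8 are not pairwise coprime, so CRT works modulo lcm(m_i) when all pairwise compatibility conditions hold.
Pairwise compatibility: gcd(m_i, m_j) must divide a_i - a_j for every pair.
Merge one congruence at a time:
  Start: x ≡ 7 (mod 10).
  Combine with x ≡ 1 (mod 21): gcd(10, 21) = 1; 1 - 7 = -6, which IS divisible by 1, so compatible.
    Write x = 7 + 10·t and substitute into x ≡ 1 (mod 21): 10·t ≡ 1 − 7 = -6 (mod 21).
    Reduce coefficients mod 21: 10·t ≡ 15 (mod 21).
    The inverse of 10 mod 21 is 19 (since 10·19 = 190 = 9·21 + 1), so t ≡ 19·15 = 285 ≡ 12 (mod 21).
    Then x = 7 + 10·12 = 127, valid modulo lcm(10, 21) = 210: x ≡ 127 (mod 210).
  Combine with x ≡ 1 (mod 8): gcd(210, 8) = 2; 1 - 127 = -126, which IS divisible by 2, so compatible.
    Write x = 127 + 210·t and substitute into x ≡ 1 (mod 8): 210·t ≡ 1 − 127 = -126 (mod 8).
    Divide the congruence (and modulus) by g = 2: 105·t ≡ -63 (mod 4).
    Reduce coefficients mod 4: 1·t ≡ 1 (mod 4).
    So t ≡ 1 (mod 4).
    Then x = 127 + 210·1 = 337, valid modulo lcm(210, 8) = 840: x ≡ 337 (mod 840).
Verify: 337 mod 10 = 7, 337 mod 21 = 1, 337 mod 8 = 1.

x ≡ 337 (mod 840).


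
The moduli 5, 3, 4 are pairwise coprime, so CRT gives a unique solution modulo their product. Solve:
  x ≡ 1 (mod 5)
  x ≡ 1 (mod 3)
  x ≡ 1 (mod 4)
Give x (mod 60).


Moduli 5, 3, 4 are pairwise coprime; by CRT there is a unique solution modulo M = 5 · 3 · 4 = 60.
Solve pairwise, accumulating the modulus:
  Start with x ≡ 1 (mod 5).
  Combine with x ≡ 1 (mod 3): since gcd(5, 3) = 1, we get a unique residue mod 15.
    Write x = 1 + 5·t and substitute into x ≡ 1 (mod 3): 5·t ≡ 1 − 1 = 0 (mod 3).
    Reduce coefficients mod 3: 2·t ≡ 0 (mod 3).
    The inverse of 2 mod 3 is 2 (since 2·2 = 4 = 1·3 + 1), so t ≡ 2·0 = 0 ≡ 0 (mod 3).
    Then x = 1 + 5·0 = 1, valid modulo lcm(5, 3) = 15: x ≡ 1 (mod 15).
  Combine with x ≡ 1 (mod 4): since gcd(15, 4) = 1, we get a unique residue mod 60.
    Write x = 1 + 15·t and substitute into x ≡ 1 (mod 4): 15·t ≡ 1 − 1 = 0 (mod 4).
    Reduce coefficients mod 4: 3·t ≡ 0 (mod 4).
    The inverse of 3 mod 4 is 3 (since 3·3 = 9 = 2·4 + 1), so t ≡ 3·0 = 0 ≡ 0 (mod 4).
    Then x = 1 + 15·0 = 1, valid modulo lcm(15, 4) = 60: x ≡ 1 (mod 60).
Verify: 1 mod 5 = 1 ✓, 1 mod 3 = 1 ✓, 1 mod 4 = 1 ✓.

x ≡ 1 (mod 60).


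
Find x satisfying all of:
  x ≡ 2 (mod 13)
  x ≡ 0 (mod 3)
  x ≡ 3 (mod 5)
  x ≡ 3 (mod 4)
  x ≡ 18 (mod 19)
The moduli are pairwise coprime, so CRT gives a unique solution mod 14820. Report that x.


Product of moduli M = 13 · 3 · 5 · 4 · 19 = 14820.
Merge one congruence at a time:
  Start: x ≡ 2 (mod 13).
  Combine with x ≡ 0 (mod 3); new modulus lcm = 39.
    Write x = 2 + 13·t and substitute into x ≡ 0 (mod 3): 13·t ≡ 0 − 2 = -2 (mod 3).
    Reduce coefficients mod 3: 1·t ≡ 1 (mod 3).
    So t ≡ 1 (mod 3).
    Then x = 2 + 13·1 = 15, valid modulo lcm(13, 3) = 39: x ≡ 15 (mod 39).
  Combine with x ≡ 3 (mod 5); new modulus lcm = 195.
    Write x = 15 + 39·t and substitute into x ≡ 3 (mod 5): 39·t ≡ 3 − 15 = -12 (mod 5).
    Reduce coefficients mod 5: 4·t ≡ 3 (mod 5).
    The inverse of 4 mod 5 is 4 (since 4·4 = 16 = 3·5 + 1), so t ≡ 4·3 = 12 ≡ 2 (mod 5).
    Then x = 15 + 39·2 = 93, valid modulo lcm(39, 5) = 195: x ≡ 93 (mod 195).
  Combine with x ≡ 3 (mod 4); new modulus lcm = 780.
    Write x = 93 + 195·t and substitute into x ≡ 3 (mod 4): 195·t ≡ 3 − 93 = -90 (mod 4).
    Reduce coefficients mod 4: 3·t ≡ 2 (mod 4).
    The inverse of 3 mod 4 is 3 (since 3·3 = 9 = 2·4 + 1), so t ≡ 3·2 = 6 ≡ 2 (mod 4).
    Then x = 93 + 195·2 = 483, valid modulo lcm(195, 4) = 780: x ≡ 483 (mod 780).
  Combine with x ≡ 18 (mod 19); new modulus lcm = 14820.
    Write x = 483 + 780·t and substitute into x ≡ 18 (mod 19): 780·t ≡ 18 − 483 = -465 (mod 19).
    Reduce coefficients mod 19: 1·t ≡ 10 (mod 19).
    So t ≡ 10 (mod 19).
    Then x = 483 + 780·10 = 8283, valid modulo lcm(780, 19) = 14820: x ≡ 8283 (mod 14820).
Verify against each original: 8283 mod 13 = 2, 8283 mod 3 = 0, 8283 mod 5 = 3, 8283 mod 4 = 3, 8283 mod 19 = 18.

x ≡ 8283 (mod 14820).


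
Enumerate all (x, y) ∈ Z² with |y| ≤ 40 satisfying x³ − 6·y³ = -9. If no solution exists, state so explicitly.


The equation is x³ - 6y³ = -9. For fixed y, x³ = 6·y³ − 9, so a solution requires the RHS to be a perfect cube.
Strategy: iterate y from -40 to 40, compute RHS = 6·y³ − 9, and check whether it is a (positive or negative) perfect cube.
Check small values of y:
  y = 0: RHS = -9 is not a perfect cube.
  y = 1: RHS = -3 is not a perfect cube.
  y = -1: RHS = -15 is not a perfect cube.
  y = 2: RHS = 39 is not a perfect cube.
  y = -2: RHS = -57 is not a perfect cube.
  y = 3: RHS = 153 is not a perfect cube.
  y = -3: RHS = -171 is not a perfect cube.
Continuing the search up to |y| = 40 finds no solutions either.
No (x, y) in the scanned range satisfies the equation.

No integer solutions with |y| ≤ 40.


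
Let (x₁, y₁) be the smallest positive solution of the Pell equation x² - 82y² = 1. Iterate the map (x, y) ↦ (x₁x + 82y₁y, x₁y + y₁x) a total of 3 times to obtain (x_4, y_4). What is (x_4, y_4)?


Step 1: Find the fundamental solution (x₁, y₁) of x² - 82y² = 1.
  Expand √82 as a continued fraction. a₀ = ⌊√82⌋ = 9; iterate m_{k+1} = d_k·a_k − m_k, d_{k+1} = (82 − m_{k+1}²)/d_k, a_{k+1} = ⌊(a₀ + m_{k+1})/d_{k+1}⌋ (starting m₀ = 0, d₀ = 1), with convergents p_k = a_k·p_{k-1} + p_{k-2}, q_k = a_k·q_{k-1} + q_{k-2} (p₋₁ = 1, q₋₁ = 0):
  k = 0: a₀ = 9; p₀/q₀ = 9/1; p₀² − 82·q₀² = 81 − 82 = -1.
  k = 1: m = 9, d = 1, a = ⌊(9 + 9)/1⌋ = 18; p/q = (18·9 + 1)/(18·1 + 0) = 163/18; p² − 82·q² = 26569 − 26568 = 1.
  The first convergent with p² − 82·q² = 1 gives the fundamental solution (x₁, y₁) = (163, 18).
Step 2: Apply the recurrence (x_{n+1}, y_{n+1}) = (x₁x_n + 82y₁y_n, x₁y_n + y₁x_n) repeatedly.
  From (x_1, y_1) = (163, 18): x_2 = 163·163 + 82·18·18 = 53137; y_2 = 163·18 + 18·163 = 5868.
  From (x_2, y_2) = (53137, 5868): x_3 = 163·53137 + 82·18·5868 = 17322499; y_3 = 163·5868 + 18·53137 = 1912950.
  From (x_3, y_3) = (17322499, 1912950): x_4 = 163·17322499 + 82·18·1912950 = 5647081537; y_4 = 163·1912950 + 18·17322499 = 623615832.
Step 3: Verify x_4² - 82·y_4² = 31889529885526282369 - 31889529885526282368 = 1 (should be 1). ✓

(x_1, y_1) = (163, 18); (x_4, y_4) = (5647081537, 623615832).


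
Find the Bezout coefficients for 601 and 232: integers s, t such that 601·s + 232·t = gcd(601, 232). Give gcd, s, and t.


Euclidean algorithm on (601, 232) — divide until remainder is 0:
  601 = 2 · 232 + 137
  232 = 1 · 137 + 95
  137 = 1 · 95 + 42
  95 = 2 · 42 + 11
  42 = 3 · 11 + 9
  11 = 1 · 9 + 2
  9 = 4 · 2 + 1
  2 = 2 · 1 + 0
gcd(601, 232) = 1.
Track Bezout coefficients alongside the remainders: start with r₀ = 601 = a·1 + b·0 (s = 1, t = 0) and r₁ = 232 = a·0 + b·1 (s = 0, t = 1); each new remainder r_{k+1} = r_{k-1} − q_k·r_k inherits s_{k+1} = s_{k-1} − q_k·s_k, t_{k+1} = t_{k-1} − q_k·t_k, so r_k = a·s_k + b·t_k at every step:
  q = 2: r = 137, s = 1 − 2·0 = 1, t = 0 − 2·1 = -2  (check: 601·1 + 232·(-2) = 137)
  q = 1: r = 95, s = 0 − 1·1 = -1, t = 1 − 1·(-2) = 3  (check: 601·(-1) + 232·3 = 95)
  q = 1: r = 42, s = 1 − 1·(-1) = 2, t = -2 − 1·3 = -5  (check: 601·2 + 232·(-5) = 42)
  q = 2: r = 11, s = -1 − 2·2 = -5, t = 3 − 2·(-5) = 13  (check: 601·(-5) + 232·13 = 11)
  q = 3: r = 9, s = 2 − 3·(-5) = 17, t = -5 − 3·13 = -44  (check: 601·17 + 232·(-44) = 9)
  q = 1: r = 2, s = -5 − 1·17 = -22, t = 13 − 1·(-44) = 57  (check: 601·(-22) + 232·57 = 2)
  q = 4: r = 1, s = 17 − 4·(-22) = 105, t = -44 − 4·57 = -272  (check: 601·105 + 232·(-272) = 1)
The row with r = 1 (the gcd) gives the Bezout coefficients s = 105, t = -272.
Result: 601 · (105) + 232 · (-272) = 1.

gcd(601, 232) = 1; s = 105, t = -272 (check: 601·105 + 232·(-272) = 1).


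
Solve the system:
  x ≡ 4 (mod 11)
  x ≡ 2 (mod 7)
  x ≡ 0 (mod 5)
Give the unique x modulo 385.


Moduli 11, 7, 5 are pairwise coprime; by CRT there is a unique solution modulo M = 11 · 7 · 5 = 385.
Solve pairwise, accumulating the modulus:
  Start with x ≡ 4 (mod 11).
  Combine with x ≡ 2 (mod 7): since gcd(11, 7) = 1, we get a unique residue mod 77.
    Write x = 4 + 11·t and substitute into x ≡ 2 (mod 7): 11·t ≡ 2 − 4 = -2 (mod 7).
    Reduce coefficients mod 7: 4·t ≡ 5 (mod 7).
    The inverse of 4 mod 7 is 2 (since 4·2 = 8 = 1·7 + 1), so t ≡ 2·5 = 10 ≡ 3 (mod 7).
    Then x = 4 + 11·3 = 37, valid modulo lcm(11, 7) = 77: x ≡ 37 (mod 77).
  Combine with x ≡ 0 (mod 5): since gcd(77, 5) = 1, we get a unique residue mod 385.
    Write x = 37 + 77·t and substitute into x ≡ 0 (mod 5): 77·t ≡ 0 − 37 = -37 (mod 5).
    Reduce coefficients mod 5: 2·t ≡ 3 (mod 5).
    The inverse of 2 mod 5 is 3 (since 2·3 = 6 = 1·5 + 1), so t ≡ 3·3 = 9 ≡ 4 (mod 5).
    Then x = 37 + 77·4 = 345, valid modulo lcm(77, 5) = 385: x ≡ 345 (mod 385).
Verify: 345 mod 11 = 4 ✓, 345 mod 7 = 2 ✓, 345 mod 5 = 0 ✓.

x ≡ 345 (mod 385).
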